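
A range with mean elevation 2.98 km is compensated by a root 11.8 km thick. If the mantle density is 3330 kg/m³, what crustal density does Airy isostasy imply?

2660 kg/m³

ρ_c h = (ρ_m − ρ_c) r → ρ_c (h + r) = ρ_m r → ρ_c = ρ_m r / (h + r).
ρ_c = 3330 × 11.8 km / (2.98 km + 11.8 km) = 2660 kg/m³.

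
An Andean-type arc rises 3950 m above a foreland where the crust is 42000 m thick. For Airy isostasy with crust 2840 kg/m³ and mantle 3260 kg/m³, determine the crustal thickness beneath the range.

72700 m

Root depth r = h ρ_c / (ρ_m − ρ_c) = 3950 m × 2840 / 420 = 26710 m.
Total thickness = T + h + r = 42000 m + 3950 m + 26710 m = 72700 m.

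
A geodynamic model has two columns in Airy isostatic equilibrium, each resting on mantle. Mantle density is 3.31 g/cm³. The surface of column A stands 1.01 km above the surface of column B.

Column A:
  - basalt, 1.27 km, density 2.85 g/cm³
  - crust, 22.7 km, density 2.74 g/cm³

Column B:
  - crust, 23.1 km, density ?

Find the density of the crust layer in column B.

Take the compensation level at the base of the deeper column (depth z_c below the surface of column A) and equate Σ ρ_i t_i down to z_c; mantle fills any gap and the z_c terms cancel.
Column A: 1.27×2.85 + 22.7×2.74 + (z_c − 23.97)×3.31
Column B: 1.01×0 + 23.1×ρ + (z_c − 1.01 − 23.1)×3.31
The z_c×3.31 term appears on both sides and cancels. Collect the known terms of each column as K = Σ(ρt)_known − 3.31 × (depth of known layers): K_A = 65.8175 − 3.31×23.97 = −13.5232; K_B = 0 − 3.31×(1.01 + 23.1) = −79.8041.
Balance: K_A = K_B + 23.1×ρ, so ρ = (K_A − K_B)/23.1 = 66.2809/23.1 = 2.87 g/cm³.

2.87 g/cm³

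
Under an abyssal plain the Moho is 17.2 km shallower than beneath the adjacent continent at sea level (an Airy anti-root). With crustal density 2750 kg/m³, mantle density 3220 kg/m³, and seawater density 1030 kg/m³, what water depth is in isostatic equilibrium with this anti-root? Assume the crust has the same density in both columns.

Replacing a thickness d of crust by seawater at the top must be balanced by replacing crust with mantle at the base: d (ρ_c − ρ_w) = a (ρ_m − ρ_c).
d = a (ρ_m − ρ_c)/(ρ_c − ρ_w) = 17.2 km × 470/1720 = 4.7 km.

4.7 km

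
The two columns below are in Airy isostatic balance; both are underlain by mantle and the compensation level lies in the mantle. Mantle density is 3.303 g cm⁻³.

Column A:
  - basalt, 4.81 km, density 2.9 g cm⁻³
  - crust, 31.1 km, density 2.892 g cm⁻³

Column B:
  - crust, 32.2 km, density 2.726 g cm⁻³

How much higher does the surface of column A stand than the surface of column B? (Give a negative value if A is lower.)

−1.17 km

For any compensation level in the mantle, the mantle terms cancel and isostasy reduces to e = (Σt_A − Σt_B) − (Σ(ρt)_A − Σ(ρt)_B) / ρ_m.
Σt_A = 35.91 km; Σt_B = 32.2 km; Σ(ρt)_A = 103.8902; Σ(ρt)_B = 87.7772 (in km·g cm⁻³).
e = (35.91 − 32.2) − (103.8902 − 87.7772) / 3.303 = −1.17 km.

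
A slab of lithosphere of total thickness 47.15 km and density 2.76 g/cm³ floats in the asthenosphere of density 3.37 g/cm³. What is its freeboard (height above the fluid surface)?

8.53 km

Floating equilibrium: submerged depth d = t ρ_obj/ρ_fluid = 47.15 km × 2.76/3.37 = 38.62 km.
Freeboard = t − d = 47.15 km − 38.62 km = 8.53 km.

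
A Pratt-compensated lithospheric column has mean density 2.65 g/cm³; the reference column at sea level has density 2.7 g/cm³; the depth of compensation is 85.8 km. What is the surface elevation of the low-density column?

1.62 km

ρ_ref D = ρ (D + h) → h = D (ρ_ref − ρ)/ρ.
h = 85.8 km × (2.7 − 2.65)/2.65 = 1.62 km.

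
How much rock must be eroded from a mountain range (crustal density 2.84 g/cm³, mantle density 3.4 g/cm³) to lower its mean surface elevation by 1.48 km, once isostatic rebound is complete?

Net drop Δ = e − u = e − e ρ_c/ρ_m = e (ρ_m − ρ_c)/ρ_m.
e = Δ ρ_m/(ρ_m − ρ_c) = 1.48 km × 3.4/0.56 = 8.99 km.

8.99 km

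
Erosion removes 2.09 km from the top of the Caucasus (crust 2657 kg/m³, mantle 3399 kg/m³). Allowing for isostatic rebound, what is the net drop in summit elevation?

Rebound u = e ρ_c/ρ_m = 2.09 km × 2657/3399 = 1.634 km.
Net surface drop = e − u = 2.09 km − 1.634 km = e (ρ_m − ρ_c)/ρ_m = 0.456 km.

0.456 km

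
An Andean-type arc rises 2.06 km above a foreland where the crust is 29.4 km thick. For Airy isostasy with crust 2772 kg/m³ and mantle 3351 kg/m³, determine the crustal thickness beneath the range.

41.3 km

Root depth r = h ρ_c / (ρ_m − ρ_c) = 2.06 km × 2772 / 579 = 9.862 km.
Total thickness = T + h + r = 29.4 km + 2.06 km + 9.862 km = 41.3 km.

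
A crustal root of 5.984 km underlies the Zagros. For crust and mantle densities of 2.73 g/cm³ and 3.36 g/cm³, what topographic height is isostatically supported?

In Airy isostatic equilibrium: ρ_c h = (ρ_m − ρ_c) r.
h = r (ρ_m − ρ_c) / ρ_c = 5.984 km × (3.36 − 2.73) / 2.73 = 1.38 km.

1.38 km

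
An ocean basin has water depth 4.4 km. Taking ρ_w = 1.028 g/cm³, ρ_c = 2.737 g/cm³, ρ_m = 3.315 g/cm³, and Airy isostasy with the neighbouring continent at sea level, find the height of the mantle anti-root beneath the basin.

13 km

By Archimedes' principle applied to the lithosphere: replacing crust with seawater at the top is compensated by replacing crust with mantle at the base: d (ρ_c − ρ_w) = a (ρ_m − ρ_c).
a = d (ρ_c − ρ_w)/(ρ_m − ρ_c) = 4.4 km × 1.709/0.578 = 13 km.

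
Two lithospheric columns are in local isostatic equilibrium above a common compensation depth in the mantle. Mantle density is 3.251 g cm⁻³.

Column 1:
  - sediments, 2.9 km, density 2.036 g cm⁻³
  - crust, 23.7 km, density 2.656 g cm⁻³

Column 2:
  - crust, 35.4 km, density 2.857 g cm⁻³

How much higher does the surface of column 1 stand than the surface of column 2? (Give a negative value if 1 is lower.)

1.13 km

For any compensation level in the mantle, the mantle terms cancel and isostasy reduces to e = (Σt_1 − Σt_2) − (Σ(ρt)_1 − Σ(ρt)_2) / ρ_m.
Σt_1 = 26.6 km; Σt_2 = 35.4 km; Σ(ρt)_1 = 68.8516; Σ(ρt)_2 = 101.1378 (in km·g cm⁻³).
e = (26.6 − 35.4) − (68.8516 − 101.1378) / 3.251 = 1.13 km.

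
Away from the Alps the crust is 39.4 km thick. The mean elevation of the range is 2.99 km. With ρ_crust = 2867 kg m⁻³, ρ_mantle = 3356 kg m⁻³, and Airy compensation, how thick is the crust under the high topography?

Root depth r = h ρ_c / (ρ_m − ρ_c) = 2.99 km × 2867 / 489 = 17.53 km.
Total thickness = T + h + r = 39.4 km + 2.99 km + 17.53 km = 59.9 km.

59.9 km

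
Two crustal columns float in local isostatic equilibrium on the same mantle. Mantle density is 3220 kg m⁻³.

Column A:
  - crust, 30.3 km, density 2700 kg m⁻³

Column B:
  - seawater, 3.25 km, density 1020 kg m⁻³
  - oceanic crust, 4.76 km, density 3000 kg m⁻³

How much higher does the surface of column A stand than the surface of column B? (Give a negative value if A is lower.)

2.35 km

For any compensation level in the mantle, the mantle terms cancel and isostasy reduces to e = (Σt_A − Σt_B) − (Σ(ρt)_A − Σ(ρt)_B) / ρ_m.
Σt_A = 30.3 km; Σt_B = 8.01 km; Σ(ρt)_A = 81810; Σ(ρt)_B = 17595 (in km·kg m⁻³).
e = (30.3 − 8.01) − (81810 − 17595) / 3220 = 2.35 km.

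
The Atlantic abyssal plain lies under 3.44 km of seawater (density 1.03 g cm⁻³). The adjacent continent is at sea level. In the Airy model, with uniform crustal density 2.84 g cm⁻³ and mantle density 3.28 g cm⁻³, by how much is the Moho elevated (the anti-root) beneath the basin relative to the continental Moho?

14.2 km

By Archimedes' principle applied to the lithosphere: replacing crust with seawater at the top is compensated by replacing crust with mantle at the base: d (ρ_c − ρ_w) = a (ρ_m − ρ_c).
a = d (ρ_c − ρ_w)/(ρ_m − ρ_c) = 3.44 km × 1.81/0.44 = 14.2 km.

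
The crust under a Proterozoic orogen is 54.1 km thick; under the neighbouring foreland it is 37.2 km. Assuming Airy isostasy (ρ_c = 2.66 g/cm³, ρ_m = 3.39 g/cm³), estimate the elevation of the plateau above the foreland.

3.64 km

Excess crust Δ = 54.1 km − 37.2 km = 16.9 km, split between elevation h and root r with h + r = Δ.
Airy balance ρ_c h = (ρ_m − ρ_c) r gives r = h ρ_c/(ρ_m − ρ_c), so h (1 + ρ_c/(ρ_m − ρ_c)) = Δ, i.e. h = Δ (ρ_m − ρ_c)/ρ_m.
h = 16.9 km × 0.73/3.39 = 3.64 km.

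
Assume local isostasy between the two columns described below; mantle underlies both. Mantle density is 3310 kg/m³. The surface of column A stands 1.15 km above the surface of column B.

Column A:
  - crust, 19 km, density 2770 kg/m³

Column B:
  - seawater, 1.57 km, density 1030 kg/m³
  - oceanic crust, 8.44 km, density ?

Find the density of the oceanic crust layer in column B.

Take the compensation level at the base of the deeper column (depth z_c below the surface of column A) and equate Σ ρ_i t_i down to z_c; mantle fills any gap and the z_c terms cancel.
Column A: 19×2770 + (z_c − 19)×3310
Column B: 1.15×0 + 1.57×1030 + 8.44×ρ + (z_c − 1.15 − 10.01)×3310
The z_c×3310 term appears on both sides and cancels. Collect the known terms of each column as K = Σ(ρt)_known − 3310 × (depth of known layers): K_A = 52630 − 3310×19 = −10260; K_B = 1617.1 − 3310×(1.15 + 10.01) = −35322.5.
Balance: K_A = K_B + 8.44×ρ, so ρ = (K_A − K_B)/8.44 = 25062.5/8.44 = 2970 kg/m³.

2970 kg/m³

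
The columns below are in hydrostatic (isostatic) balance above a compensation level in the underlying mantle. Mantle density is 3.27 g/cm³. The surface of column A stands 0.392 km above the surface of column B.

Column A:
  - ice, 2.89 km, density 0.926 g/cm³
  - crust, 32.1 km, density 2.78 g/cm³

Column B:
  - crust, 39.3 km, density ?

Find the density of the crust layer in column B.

Take the compensation level at the base of the deeper column (depth z_c below the surface of column A) and equate Σ ρ_i t_i down to z_c; mantle fills any gap and the z_c terms cancel.
Column A: 2.89×0.926 + 32.1×2.78 + (z_c − 34.99)×3.27
Column B: 0.392×0 + 39.3×ρ + (z_c − 0.392 − 39.3)×3.27
The z_c×3.27 term appears on both sides and cancels. Collect the known terms of each column as K = Σ(ρt)_known − 3.27 × (depth of known layers): K_A = 91.91414 − 3.27×34.99 = −22.50316; K_B = 0 − 3.27×(0.392 + 39.3) = −129.79284.
Balance: K_A = K_B + 39.3×ρ, so ρ = (K_A − K_B)/39.3 = 107.29/39.3 = 2.73 g/cm³.

2.73 g/cm³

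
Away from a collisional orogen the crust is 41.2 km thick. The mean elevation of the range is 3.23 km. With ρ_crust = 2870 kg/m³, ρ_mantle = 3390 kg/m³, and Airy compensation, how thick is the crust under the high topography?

Root depth r = h ρ_c / (ρ_m − ρ_c) = 3.23 km × 2870 / 520 = 17.83 km.
Total thickness = T + h + r = 41.2 km + 3.23 km + 17.83 km = 62.3 km.

62.3 km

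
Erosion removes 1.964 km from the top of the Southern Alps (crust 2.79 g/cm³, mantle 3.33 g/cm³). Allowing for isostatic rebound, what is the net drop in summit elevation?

Rebound u = e ρ_c/ρ_m = 1.964 km × 2.79/3.33 = 1.646 km.
Net surface drop = e − u = 1.964 km − 1.646 km = e (ρ_m − ρ_c)/ρ_m = 0.318 km.

0.318 km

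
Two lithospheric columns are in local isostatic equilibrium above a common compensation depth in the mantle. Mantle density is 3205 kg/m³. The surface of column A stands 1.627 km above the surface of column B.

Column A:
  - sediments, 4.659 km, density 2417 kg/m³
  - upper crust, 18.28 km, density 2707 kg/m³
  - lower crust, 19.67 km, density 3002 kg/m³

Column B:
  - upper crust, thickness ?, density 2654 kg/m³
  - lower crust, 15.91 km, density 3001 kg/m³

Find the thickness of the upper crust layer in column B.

15.1 km

Take the compensation level at the base of the deeper column (depth z_c below the surface of column A) and equate Σ ρ_i t_i down to z_c; mantle fills any gap and the z_c terms cancel.
Column A: 4.659×2417 + 18.28×2707 + 19.67×3002 + (z_c − 42.609)×3205
Column B: 1.627×0 + x×2654 + 15.91×3001 + (z_c − 1.627 − 15.91 − x)×3205
The z_c×3205 term appears on both sides and cancels. Collect the known terms of each column as K = Σ(ρt)_known − 3205 × (depth of known layers): K_A = 119794.103 − 3205×42.609 = −16767.742; K_B = 47745.91 − 3205×(1.627 + 15.91) = −8460.175.
Balance: K_A = K_B − x×(3205 − 2654), so x = (K_B − K_A)/(3205 − 2654) = 8307.57/551 = 15.1 km.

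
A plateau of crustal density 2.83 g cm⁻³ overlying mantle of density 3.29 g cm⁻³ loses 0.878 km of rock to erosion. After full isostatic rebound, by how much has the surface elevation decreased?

Rebound u = e ρ_c/ρ_m = 0.878 km × 2.83/3.29 = 0.7552 km.
Net surface drop = e − u = 0.878 km − 0.7552 km = e (ρ_m − ρ_c)/ρ_m = 0.123 km.

0.123 km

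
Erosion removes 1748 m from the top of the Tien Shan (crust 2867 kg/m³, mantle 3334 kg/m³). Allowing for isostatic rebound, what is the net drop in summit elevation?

245 m

Rebound u = e ρ_c/ρ_m = 1748 m × 2867/3334 = 1503 m.
Net surface drop = e − u = 1748 m − 1503 m = e (ρ_m − ρ_c)/ρ_m = 245 m.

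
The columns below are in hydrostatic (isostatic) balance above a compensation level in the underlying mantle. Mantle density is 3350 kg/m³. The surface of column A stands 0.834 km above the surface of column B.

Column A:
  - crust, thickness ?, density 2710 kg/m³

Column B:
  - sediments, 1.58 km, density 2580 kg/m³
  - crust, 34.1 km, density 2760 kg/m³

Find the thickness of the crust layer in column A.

Take the compensation level at the base of the deeper column (depth z_c below the surface of column A) and equate Σ ρ_i t_i down to z_c; mantle fills any gap and the z_c terms cancel.
Column A: x×2710 + (z_c − 0 − x)×3350
Column B: 0.834×0 + 1.58×2580 + 34.1×2760 + (z_c − 0.834 − 35.68)×3350
The z_c×3350 term appears on both sides and cancels. Collect the known terms of each column as K = Σ(ρt)_known − 3350 × (depth of known layers): K_A = 0 − 3350×0 = 0; K_B = 98192.4 − 3350×(0.834 + 35.68) = −24129.5.
Balance: K_A − x×(3350 − 2710) = K_B, so x = (K_A − K_B)/(3350 − 2710) = 24129.5/640 = 37.7 km.

37.7 km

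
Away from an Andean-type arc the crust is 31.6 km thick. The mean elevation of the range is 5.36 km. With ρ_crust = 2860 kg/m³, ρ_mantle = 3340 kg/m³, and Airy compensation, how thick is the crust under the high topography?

Root depth r = h ρ_c / (ρ_m − ρ_c) = 5.36 km × 2860 / 480 = 31.94 km.
Total thickness = T + h + r = 31.6 km + 5.36 km + 31.94 km = 68.9 km.

68.9 km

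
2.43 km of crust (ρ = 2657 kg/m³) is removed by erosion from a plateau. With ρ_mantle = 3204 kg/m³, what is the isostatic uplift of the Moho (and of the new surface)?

2.02 km

Unloading: uplift u = e ρ_c/ρ_m = 2.43 km × 2657/3204 = 2.02 km.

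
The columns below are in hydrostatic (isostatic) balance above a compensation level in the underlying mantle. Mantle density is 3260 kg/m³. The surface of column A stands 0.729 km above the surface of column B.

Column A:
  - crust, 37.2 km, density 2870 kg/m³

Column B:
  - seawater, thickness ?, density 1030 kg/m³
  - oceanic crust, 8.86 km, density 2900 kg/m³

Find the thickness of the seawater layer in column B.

Take the compensation level at the base of the deeper column (depth z_c below the surface of column A) and equate Σ ρ_i t_i down to z_c; mantle fills any gap and the z_c terms cancel.
Column A: 37.2×2870 + (z_c − 37.2)×3260
Column B: 0.729×0 + x×1030 + 8.86×2900 + (z_c − 0.729 − 8.86 − x)×3260
The z_c×3260 term appears on both sides and cancels. Collect the known terms of each column as K = Σ(ρt)_known − 3260 × (depth of known layers): K_A = 106764 − 3260×37.2 = −14508; K_B = 25694 − 3260×(0.729 + 8.86) = −5566.14.
Balance: K_A = K_B − x×(3260 − 1030), so x = (K_B − K_A)/(3260 − 1030) = 8941.86/2230 = 4.01 km.

4.01 km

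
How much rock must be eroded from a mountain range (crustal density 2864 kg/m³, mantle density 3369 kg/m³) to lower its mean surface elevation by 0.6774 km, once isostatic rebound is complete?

4.52 km

Net drop Δ = e − u = e − e ρ_c/ρ_m = e (ρ_m − ρ_c)/ρ_m.
e = Δ ρ_m/(ρ_m − ρ_c) = 0.6774 km × 3369/505 = 4.52 km.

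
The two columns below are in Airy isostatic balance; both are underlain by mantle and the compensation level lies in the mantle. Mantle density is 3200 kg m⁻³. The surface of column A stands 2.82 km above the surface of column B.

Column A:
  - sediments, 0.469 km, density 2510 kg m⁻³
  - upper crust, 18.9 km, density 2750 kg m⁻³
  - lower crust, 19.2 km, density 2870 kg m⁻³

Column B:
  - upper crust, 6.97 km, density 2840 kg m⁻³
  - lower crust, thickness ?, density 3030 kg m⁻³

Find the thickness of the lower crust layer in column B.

Take the compensation level at the base of the deeper column (depth z_c below the surface of column A) and equate Σ ρ_i t_i down to z_c; mantle fills any gap and the z_c terms cancel.
Column A: 0.469×2510 + 18.9×2750 + 19.2×2870 + (z_c − 38.569)×3200
Column B: 2.82×0 + 6.97×2840 + x×3030 + (z_c − 2.82 − 6.97 − x)×3200
The z_c×3200 term appears on both sides and cancels. Collect the known terms of each column as K = Σ(ρt)_known − 3200 × (depth of known layers): K_A = 108256.19 − 3200×38.569 = −15164.61; K_B = 19794.8 − 3200×(2.82 + 6.97) = −11533.2.
Balance: K_A = K_B − x×(3200 − 3030), so x = (K_B − K_A)/(3200 − 3030) = 3631.41/170 = 21.4 km.

21.4 km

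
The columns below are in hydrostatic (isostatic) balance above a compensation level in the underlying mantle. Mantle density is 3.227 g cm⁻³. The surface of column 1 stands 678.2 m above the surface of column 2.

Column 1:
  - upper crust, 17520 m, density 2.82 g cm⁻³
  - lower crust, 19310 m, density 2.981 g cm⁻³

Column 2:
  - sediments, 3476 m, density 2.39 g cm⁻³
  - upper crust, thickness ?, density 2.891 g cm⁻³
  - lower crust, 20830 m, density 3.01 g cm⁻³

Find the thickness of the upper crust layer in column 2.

Take the compensation level at the base of the deeper column (depth z_c below the surface of column 1) and equate Σ ρ_i t_i down to z_c; mantle fills any gap and the z_c terms cancel.
Column 1: 17520×2.82 + 19310×2.981 + (z_c − 36830)×3.227
Column 2: 678.2×0 + 3476×2.39 + x×2.891 + 20830×3.01 + (z_c − 678.2 − 24306 − x)×3.227
The z_c×3.227 term appears on both sides and cancels. Collect the known terms of each column as K = Σ(ρt)_known − 3.227 × (depth of known layers): K_1 = 106969.51 − 3.227×36830 = −11880.9; K_2 = 71005.94 − 3.227×(678.2 + 24306) = −9618.0734.
Balance: K_1 = K_2 − x×(3.227 − 2.891), so x = (K_2 − K_1)/(3.227 − 2.891) = 2262.83/0.336 = 6730 m.

6730 m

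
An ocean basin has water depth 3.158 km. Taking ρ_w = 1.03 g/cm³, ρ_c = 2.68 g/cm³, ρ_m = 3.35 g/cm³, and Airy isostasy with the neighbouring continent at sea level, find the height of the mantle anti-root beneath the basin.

In Airy isostatic equilibrium: replacing crust with seawater at the top is compensated by replacing crust with mantle at the base: d (ρ_c − ρ_w) = a (ρ_m − ρ_c).
a = d (ρ_c − ρ_w)/(ρ_m − ρ_c) = 3.158 km × 1.65/0.67 = 7.78 km.

7.78 km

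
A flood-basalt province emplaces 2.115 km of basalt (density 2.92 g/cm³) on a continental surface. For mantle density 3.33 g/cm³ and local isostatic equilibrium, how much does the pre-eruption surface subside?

Subaerial loading: s = t ρ_load / ρ_m.
s = 2.115 km × 2.92/3.33 = 1.85 km.

1.85 km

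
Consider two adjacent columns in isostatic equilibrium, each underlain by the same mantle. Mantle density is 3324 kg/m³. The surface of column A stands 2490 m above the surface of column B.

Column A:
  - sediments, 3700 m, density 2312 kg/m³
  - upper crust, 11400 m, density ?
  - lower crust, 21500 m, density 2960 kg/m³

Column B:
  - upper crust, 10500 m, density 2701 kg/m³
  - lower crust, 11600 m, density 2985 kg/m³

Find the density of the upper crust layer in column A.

Take the compensation level at the base of the deeper column (depth z_c below the surface of column A) and equate Σ ρ_i t_i down to z_c; mantle fills any gap and the z_c terms cancel.
Column A: 3700×2312 + 11400×ρ + 21500×2960 + (z_c − 36600)×3324
Column B: 2490×0 + 10500×2701 + 11600×2985 + (z_c − 2490 − 22100)×3324
The z_c×3324 term appears on both sides and cancels. Collect the known terms of each column as K = Σ(ρt)_known − 3324 × (depth of known layers): K_A = 72194400 − 3324×36600 = −49464000; K_B = 62986500 − 3324×(2490 + 22100) = −18750660.
Balance: K_A + 11400×ρ = K_B, so ρ = (K_B − K_A)/11400 = 30713300/11400 = 2690 kg/m³.

2690 kg/m³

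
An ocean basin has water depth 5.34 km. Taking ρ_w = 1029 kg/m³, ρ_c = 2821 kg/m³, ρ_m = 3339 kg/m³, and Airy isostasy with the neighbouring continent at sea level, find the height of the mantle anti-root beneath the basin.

Equating mass per unit area of the two columns: replacing crust with seawater at the top is compensated by replacing crust with mantle at the base: d (ρ_c − ρ_w) = a (ρ_m − ρ_c).
a = d (ρ_c − ρ_w)/(ρ_m − ρ_c) = 5.34 km × 1792/518 = 18.5 km.

18.5 km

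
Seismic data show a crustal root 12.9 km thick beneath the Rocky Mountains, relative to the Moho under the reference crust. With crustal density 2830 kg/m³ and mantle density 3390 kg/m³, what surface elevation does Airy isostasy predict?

2.55 km

In Airy isostatic equilibrium: ρ_c h = (ρ_m − ρ_c) r.
h = r (ρ_m − ρ_c) / ρ_c = 12.9 km × (3390 − 2830) / 2830 = 2.55 km.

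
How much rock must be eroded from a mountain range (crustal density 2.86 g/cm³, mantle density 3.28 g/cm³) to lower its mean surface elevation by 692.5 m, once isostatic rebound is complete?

5410 m

Net drop Δ = e − u = e − e ρ_c/ρ_m = e (ρ_m − ρ_c)/ρ_m.
e = Δ ρ_m/(ρ_m − ρ_c) = 692.5 m × 3.28/0.42 = 5410 m.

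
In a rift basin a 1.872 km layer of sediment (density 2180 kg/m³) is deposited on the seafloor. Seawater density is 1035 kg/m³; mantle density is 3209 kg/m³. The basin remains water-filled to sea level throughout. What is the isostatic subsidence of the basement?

0.986 km

Submarine loading: the sediment displaces seawater, and the subsidence is in turn flooded, so s (ρ_m − ρ_w) = t (ρ_sed − ρ_w).
s = 1.872 km × (2180 − 1035) / (3209 − 1035) = 0.986 km.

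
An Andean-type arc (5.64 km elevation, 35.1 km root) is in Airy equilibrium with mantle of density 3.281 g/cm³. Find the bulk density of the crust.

ρ_c h = (ρ_m − ρ_c) r → ρ_c (h + r) = ρ_m r → ρ_c = ρ_m r / (h + r).
ρ_c = 3.281 × 35.1 km / (5.64 km + 35.1 km) = 2.83 g/cm³.

2.83 g/cm³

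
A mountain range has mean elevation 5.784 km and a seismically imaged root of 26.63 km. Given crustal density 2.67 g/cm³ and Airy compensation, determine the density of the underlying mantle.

3.25 g/cm³

Airy balance: ρ_c h = (ρ_m − ρ_c) r → ρ_m = ρ_c (1 + h/r).
ρ_m = 2.67 × (1 + 5.784 km/26.63 km) = 3.25 g/cm³.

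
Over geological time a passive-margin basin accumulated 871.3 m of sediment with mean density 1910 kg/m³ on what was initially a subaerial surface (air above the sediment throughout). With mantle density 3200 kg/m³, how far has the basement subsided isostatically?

520 m

Subaerial load: s = t ρ_sed / ρ_m = 871.3 m × 1910/3200 = 520 m.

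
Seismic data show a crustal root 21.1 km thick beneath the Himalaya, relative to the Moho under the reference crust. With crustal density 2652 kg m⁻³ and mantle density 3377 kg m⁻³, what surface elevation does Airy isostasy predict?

Balancing pressure at the compensation depth: ρ_c h = (ρ_m − ρ_c) r.
h = r (ρ_m − ρ_c) / ρ_c = 21.1 km × (3377 − 2652) / 2652 = 5.77 km.

5.77 km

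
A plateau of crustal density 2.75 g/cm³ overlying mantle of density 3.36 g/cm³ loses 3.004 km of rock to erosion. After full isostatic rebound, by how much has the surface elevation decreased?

0.545 km

Rebound u = e ρ_c/ρ_m = 3.004 km × 2.75/3.36 = 2.459 km.
Net surface drop = e − u = 3.004 km − 2.459 km = e (ρ_m − ρ_c)/ρ_m = 0.545 km.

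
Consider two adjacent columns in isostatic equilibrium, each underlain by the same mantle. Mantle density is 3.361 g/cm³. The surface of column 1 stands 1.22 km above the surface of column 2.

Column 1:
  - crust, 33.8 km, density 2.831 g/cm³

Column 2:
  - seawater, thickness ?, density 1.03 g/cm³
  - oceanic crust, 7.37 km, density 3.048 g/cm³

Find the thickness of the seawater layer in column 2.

4.94 km

Take the compensation level at the base of the deeper column (depth z_c below the surface of column 1) and equate Σ ρ_i t_i down to z_c; mantle fills any gap and the z_c terms cancel.
Column 1: 33.8×2.831 + (z_c − 33.8)×3.361
Column 2: 1.22×0 + x×1.03 + 7.37×3.048 + (z_c − 1.22 − 7.37 − x)×3.361
The z_c×3.361 term appears on both sides and cancels. Collect the known terms of each column as K = Σ(ρt)_known − 3.361 × (depth of known layers): K_1 = 95.6878 − 3.361×33.8 = −17.914; K_2 = 22.46376 − 3.361×(1.22 + 7.37) = −6.40723.
Balance: K_1 = K_2 − x×(3.361 − 1.03), so x = (K_2 − K_1)/(3.361 − 1.03) = 11.5068/2.331 = 4.94 km.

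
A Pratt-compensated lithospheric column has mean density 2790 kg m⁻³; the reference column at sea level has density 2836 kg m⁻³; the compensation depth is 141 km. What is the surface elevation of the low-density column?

ρ_ref D = ρ (D + h) → h = D (ρ_ref − ρ)/ρ.
h = 141 km × (2836 − 2790)/2790 = 2.32 km.

2.32 km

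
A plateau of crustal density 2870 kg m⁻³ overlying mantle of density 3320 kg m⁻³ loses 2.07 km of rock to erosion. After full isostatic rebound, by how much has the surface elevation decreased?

Rebound u = e ρ_c/ρ_m = 2.07 km × 2870/3320 = 1.789 km.
Net surface drop = e − u = 2.07 km − 1.789 km = e (ρ_m − ρ_c)/ρ_m = 0.281 km.

0.281 km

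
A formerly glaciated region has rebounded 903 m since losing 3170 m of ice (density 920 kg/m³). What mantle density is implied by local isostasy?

3230 kg/m³

ρ_m = ρ_ice t / u = 920 × 3170 m/903 m = 3230 kg/m³.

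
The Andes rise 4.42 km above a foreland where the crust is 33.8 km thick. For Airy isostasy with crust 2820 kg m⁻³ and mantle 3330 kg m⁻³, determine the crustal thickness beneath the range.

62.7 km

Root depth r = h ρ_c / (ρ_m − ρ_c) = 4.42 km × 2820 / 510 = 24.44 km.
Total thickness = T + h + r = 33.8 km + 4.42 km + 24.44 km = 62.7 km.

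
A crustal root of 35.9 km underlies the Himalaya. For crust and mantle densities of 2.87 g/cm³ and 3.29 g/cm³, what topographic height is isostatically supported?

Equating mass per unit area of the two columns: ρ_c h = (ρ_m − ρ_c) r.
h = r (ρ_m − ρ_c) / ρ_c = 35.9 km × (3.29 − 2.87) / 2.87 = 5.25 km.

5.25 km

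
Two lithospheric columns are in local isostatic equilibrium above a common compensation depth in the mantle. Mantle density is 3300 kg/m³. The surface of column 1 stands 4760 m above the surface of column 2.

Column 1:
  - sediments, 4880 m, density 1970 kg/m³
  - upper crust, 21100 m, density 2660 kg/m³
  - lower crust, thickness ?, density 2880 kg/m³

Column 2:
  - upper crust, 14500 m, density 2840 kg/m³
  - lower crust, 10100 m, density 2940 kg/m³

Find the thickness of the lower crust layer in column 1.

Take the compensation level at the base of the deeper column (depth z_c below the surface of column 1) and equate Σ ρ_i t_i down to z_c; mantle fills any gap and the z_c terms cancel.
Column 1: 4880×1970 + 21100×2660 + x×2880 + (z_c − 25980 − x)×3300
Column 2: 4760×0 + 14500×2840 + 10100×2940 + (z_c − 4760 − 24600)×3300
The z_c×3300 term appears on both sides and cancels. Collect the known terms of each column as K = Σ(ρt)_known − 3300 × (depth of known layers): K_1 = 65739600 − 3300×25980 = −19994400; K_2 = 70874000 − 3300×(4760 + 24600) = −26014000.
Balance: K_1 − x×(3300 − 2880) = K_2, so x = (K_1 − K_2)/(3300 − 2880) = 6019600/420 = 14300 m.

14300 m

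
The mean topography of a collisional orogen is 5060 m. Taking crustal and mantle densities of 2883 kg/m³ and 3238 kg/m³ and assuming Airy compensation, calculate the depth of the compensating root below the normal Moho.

41100 m

For local isostatic compensation: the weight of the topography is balanced by the buoyancy of the root, ρ_c h = (ρ_m − ρ_c) r.
r = h · ρ_c / (ρ_m − ρ_c) = 5060 m × 2883 / (3238 − 2883) = 41100 m.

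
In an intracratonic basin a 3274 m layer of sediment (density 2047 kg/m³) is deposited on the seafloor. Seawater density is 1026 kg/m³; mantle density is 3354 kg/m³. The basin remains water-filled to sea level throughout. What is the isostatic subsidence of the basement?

1440 m

Submarine loading: the sediment displaces seawater, and the subsidence is in turn flooded, so s (ρ_m − ρ_w) = t (ρ_sed − ρ_w).
s = 3274 m × (2047 − 1026) / (3354 − 1026) = 1440 m.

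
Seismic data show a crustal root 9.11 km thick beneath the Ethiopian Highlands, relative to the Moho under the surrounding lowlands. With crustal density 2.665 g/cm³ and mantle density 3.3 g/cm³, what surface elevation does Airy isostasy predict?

2.17 km

In Airy isostatic equilibrium: ρ_c h = (ρ_m − ρ_c) r.
h = r (ρ_m − ρ_c) / ρ_c = 9.11 km × (3.3 − 2.665) / 2.665 = 2.17 km.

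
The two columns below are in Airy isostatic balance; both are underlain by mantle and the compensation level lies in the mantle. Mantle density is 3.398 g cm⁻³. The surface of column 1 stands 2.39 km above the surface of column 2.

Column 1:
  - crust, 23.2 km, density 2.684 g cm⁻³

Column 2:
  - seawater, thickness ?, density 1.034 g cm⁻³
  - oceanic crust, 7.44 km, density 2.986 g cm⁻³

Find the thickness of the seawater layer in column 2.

2.28 km

Take the compensation level at the base of the deeper column (depth z_c below the surface of column 1) and equate Σ ρ_i t_i down to z_c; mantle fills any gap and the z_c terms cancel.
Column 1: 23.2×2.684 + (z_c − 23.2)×3.398
Column 2: 2.39×0 + x×1.034 + 7.44×2.986 + (z_c − 2.39 − 7.44 − x)×3.398
The z_c×3.398 term appears on both sides and cancels. Collect the known terms of each column as K = Σ(ρt)_known − 3.398 × (depth of known layers): K_1 = 62.2688 − 3.398×23.2 = −16.5648; K_2 = 22.21584 − 3.398×(2.39 + 7.44) = −11.1865.
Balance: K_1 = K_2 − x×(3.398 − 1.034), so x = (K_2 − K_1)/(3.398 − 1.034) = 5.3783/2.364 = 2.28 km.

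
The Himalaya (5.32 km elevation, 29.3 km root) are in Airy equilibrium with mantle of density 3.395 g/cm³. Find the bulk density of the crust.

ρ_c h = (ρ_m − ρ_c) r → ρ_c (h + r) = ρ_m r → ρ_c = ρ_m r / (h + r).
ρ_c = 3.395 × 29.3 km / (5.32 km + 29.3 km) = 2.87 g/cm³.

2.87 g/cm³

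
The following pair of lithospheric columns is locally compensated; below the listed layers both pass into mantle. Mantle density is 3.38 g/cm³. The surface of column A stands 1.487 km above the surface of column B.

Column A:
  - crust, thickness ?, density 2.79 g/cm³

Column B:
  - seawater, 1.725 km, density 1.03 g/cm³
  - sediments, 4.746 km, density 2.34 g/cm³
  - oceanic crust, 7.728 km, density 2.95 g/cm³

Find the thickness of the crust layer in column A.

29.4 km

Take the compensation level at the base of the deeper column (depth z_c below the surface of column A) and equate Σ ρ_i t_i down to z_c; mantle fills any gap and the z_c terms cancel.
Column A: x×2.79 + (z_c − 0 − x)×3.38
Column B: 1.487×0 + 1.725×1.03 + 4.746×2.34 + 7.728×2.95 + (z_c − 1.487 − 14.199)×3.38
The z_c×3.38 term appears on both sides and cancels. Collect the known terms of each column as K = Σ(ρt)_known − 3.38 × (depth of known layers): K_A = 0 − 3.38×0 = 0; K_B = 35.67999 − 3.38×(1.487 + 14.199) = −17.33869.
Balance: K_A − x×(3.38 − 2.79) = K_B, so x = (K_A − K_B)/(3.38 − 2.79) = 17.3387/0.59 = 29.4 km.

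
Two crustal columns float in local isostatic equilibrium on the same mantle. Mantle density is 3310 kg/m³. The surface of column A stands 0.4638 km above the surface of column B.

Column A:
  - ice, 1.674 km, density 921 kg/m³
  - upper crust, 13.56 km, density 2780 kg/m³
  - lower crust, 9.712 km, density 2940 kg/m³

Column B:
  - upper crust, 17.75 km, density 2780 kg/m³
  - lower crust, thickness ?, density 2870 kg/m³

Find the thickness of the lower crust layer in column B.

8.72 km

Take the compensation level at the base of the deeper column (depth z_c below the surface of column A) and equate Σ ρ_i t_i down to z_c; mantle fills any gap and the z_c terms cancel.
Column A: 1.674×921 + 13.56×2780 + 9.712×2940 + (z_c − 24.946)×3310
Column B: 0.4638×0 + 17.75×2780 + x×2870 + (z_c − 0.4638 − 17.75 − x)×3310
The z_c×3310 term appears on both sides and cancels. Collect the known terms of each column as K = Σ(ρt)_known − 3310 × (depth of known layers): K_A = 67791.834 − 3310×24.946 = −14779.426; K_B = 49345 − 3310×(0.4638 + 17.75) = −10942.678.
Balance: K_A = K_B − x×(3310 − 2870), so x = (K_B − K_A)/(3310 − 2870) = 3836.75/440 = 8.72 km.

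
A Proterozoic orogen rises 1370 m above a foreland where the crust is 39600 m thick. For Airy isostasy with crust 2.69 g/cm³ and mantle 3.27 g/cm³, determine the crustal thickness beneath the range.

Root depth r = h ρ_c / (ρ_m − ρ_c) = 1370 m × 2.69 / 0.58 = 6354 m.
Total thickness = T + h + r = 39600 m + 1370 m + 6354 m = 47300 m.

47300 m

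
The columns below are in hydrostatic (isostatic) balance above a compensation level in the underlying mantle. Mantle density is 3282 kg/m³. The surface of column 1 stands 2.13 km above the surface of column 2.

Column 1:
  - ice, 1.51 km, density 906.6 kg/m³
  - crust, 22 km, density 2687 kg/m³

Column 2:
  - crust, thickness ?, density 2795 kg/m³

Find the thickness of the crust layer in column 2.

Take the compensation level at the base of the deeper column (depth z_c below the surface of column 1) and equate Σ ρ_i t_i down to z_c; mantle fills any gap and the z_c terms cancel.
Column 1: 1.51×906.6 + 22×2687 + (z_c − 23.51)×3282
Column 2: 2.13×0 + x×2795 + (z_c − 2.13 − 0 − x)×3282
The z_c×3282 term appears on both sides and cancels. Collect the known terms of each column as K = Σ(ρt)_known − 3282 × (depth of known layers): K_1 = 60482.966 − 3282×23.51 = −16676.854; K_2 = 0 − 3282×(2.13 + 0) = −6990.66.
Balance: K_1 = K_2 − x×(3282 − 2795), so x = (K_2 − K_1)/(3282 − 2795) = 9686.19/487 = 19.9 km.

19.9 km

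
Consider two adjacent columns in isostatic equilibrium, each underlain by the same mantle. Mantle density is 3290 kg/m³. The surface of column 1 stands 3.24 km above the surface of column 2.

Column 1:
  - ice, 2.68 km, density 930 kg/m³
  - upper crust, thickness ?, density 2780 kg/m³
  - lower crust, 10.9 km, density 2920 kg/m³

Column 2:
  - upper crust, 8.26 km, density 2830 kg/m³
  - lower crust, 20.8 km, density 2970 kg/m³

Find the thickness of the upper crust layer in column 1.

21.1 km

Take the compensation level at the base of the deeper column (depth z_c below the surface of column 1) and equate Σ ρ_i t_i down to z_c; mantle fills any gap and the z_c terms cancel.
Column 1: 2.68×930 + x×2780 + 10.9×2920 + (z_c − 13.58 − x)×3290
Column 2: 3.24×0 + 8.26×2830 + 20.8×2970 + (z_c − 3.24 − 29.06)×3290
The z_c×3290 term appears on both sides and cancels. Collect the known terms of each column as K = Σ(ρt)_known − 3290 × (depth of known layers): K_1 = 34320.4 − 3290×13.58 = −10357.8; K_2 = 85151.8 − 3290×(3.24 + 29.06) = −21115.2.
Balance: K_1 − x×(3290 − 2780) = K_2, so x = (K_1 − K_2)/(3290 − 2780) = 10757.4/510 = 21.1 km.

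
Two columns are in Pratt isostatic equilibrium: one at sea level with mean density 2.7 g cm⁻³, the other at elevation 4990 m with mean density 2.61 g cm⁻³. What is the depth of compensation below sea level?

ρ_ref D = ρ (D + h) → D (ρ_ref − ρ) = ρ h.
D = ρ h/(ρ_ref − ρ) = 2.61 × 4990 m/(2.7 − 2.61) = 145000 m.

145000 m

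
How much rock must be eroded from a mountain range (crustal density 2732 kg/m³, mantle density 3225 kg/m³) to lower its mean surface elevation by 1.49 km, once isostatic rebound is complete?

Net drop Δ = e − u = e − e ρ_c/ρ_m = e (ρ_m − ρ_c)/ρ_m.
e = Δ ρ_m/(ρ_m − ρ_c) = 1.49 km × 3225/493 = 9.75 km.

9.75 km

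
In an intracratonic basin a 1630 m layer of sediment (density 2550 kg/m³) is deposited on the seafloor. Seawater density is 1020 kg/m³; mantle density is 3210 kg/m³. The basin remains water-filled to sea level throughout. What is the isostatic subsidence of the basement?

Submarine loading: the sediment displaces seawater, and the subsidence is in turn flooded, so s (ρ_m − ρ_w) = t (ρ_sed − ρ_w).
s = 1630 m × (2550 − 1020) / (3210 − 1020) = 1140 m.

1140 m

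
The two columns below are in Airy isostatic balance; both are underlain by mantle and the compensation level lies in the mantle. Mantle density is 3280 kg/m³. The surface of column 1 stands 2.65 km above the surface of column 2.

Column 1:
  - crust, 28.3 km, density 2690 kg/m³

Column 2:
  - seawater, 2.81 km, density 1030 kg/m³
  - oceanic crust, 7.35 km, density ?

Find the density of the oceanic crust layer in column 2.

Take the compensation level at the base of the deeper column (depth z_c below the surface of column 1) and equate Σ ρ_i t_i down to z_c; mantle fills any gap and the z_c terms cancel.
Column 1: 28.3×2690 + (z_c − 28.3)×3280
Column 2: 2.65×0 + 2.81×1030 + 7.35×ρ + (z_c − 2.65 − 10.16)×3280
The z_c×3280 term appears on both sides and cancels. Collect the known terms of each column as K = Σ(ρt)_known − 3280 × (depth of known layers): K_1 = 76127 − 3280×28.3 = −16697; K_2 = 2894.3 − 3280×(2.65 + 10.16) = −39122.5.
Balance: K_1 = K_2 + 7.35×ρ, so ρ = (K_1 − K_2)/7.35 = 22425.5/7.35 = 3050 kg/m³.

3050 kg/m³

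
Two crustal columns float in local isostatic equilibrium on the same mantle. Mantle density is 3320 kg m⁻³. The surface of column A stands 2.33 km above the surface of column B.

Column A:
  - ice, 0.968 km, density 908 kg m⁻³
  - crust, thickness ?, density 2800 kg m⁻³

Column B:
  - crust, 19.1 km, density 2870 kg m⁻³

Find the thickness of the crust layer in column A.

26.9 km

Take the compensation level at the base of the deeper column (depth z_c below the surface of column A) and equate Σ ρ_i t_i down to z_c; mantle fills any gap and the z_c terms cancel.
Column A: 0.968×908 + x×2800 + (z_c − 0.968 − x)×3320
Column B: 2.33×0 + 19.1×2870 + (z_c − 2.33 − 19.1)×3320
The z_c×3320 term appears on both sides and cancels. Collect the known terms of each column as K = Σ(ρt)_known − 3320 × (depth of known layers): K_A = 878.944 − 3320×0.968 = −2334.816; K_B = 54817 − 3320×(2.33 + 19.1) = −16330.6.
Balance: K_A − x×(3320 − 2800) = K_B, so x = (K_A − K_B)/(3320 − 2800) = 13995.8/520 = 26.9 km.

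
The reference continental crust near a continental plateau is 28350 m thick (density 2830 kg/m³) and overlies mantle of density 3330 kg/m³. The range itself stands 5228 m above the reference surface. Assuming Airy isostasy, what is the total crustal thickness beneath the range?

Root depth r = h ρ_c / (ρ_m − ρ_c) = 5228 m × 2830 / 500 = 29590 m.
Total thickness = T + h + r = 28350 m + 5228 m + 29590 m = 63200 m.

63200 m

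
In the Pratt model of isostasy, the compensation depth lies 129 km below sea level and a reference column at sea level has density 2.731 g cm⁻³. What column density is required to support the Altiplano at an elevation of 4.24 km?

2.64 g cm⁻³

Pratt balance: ρ_ref D = ρ (D + h).
ρ = ρ_ref D/(D + h) = 2.731 × 129 km/(129 km + 4.24 km) = 2.64 g cm⁻³.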